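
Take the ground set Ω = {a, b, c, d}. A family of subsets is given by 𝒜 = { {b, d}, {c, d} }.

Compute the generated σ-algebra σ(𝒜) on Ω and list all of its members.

Begin from { {}, {b, d}, {c, d}, Ω } (that is, 𝒜 plus ∅ and Ω).
Round 1 (3 new):
  {a, b}  = {c, d}ᶜ
  {a, c}  = {b, d}ᶜ
  {b, c, d}  = {c, d} ∪ {b, d}
  (now 7)
Round 2: +4 →
  {a}  = {b, c, d}ᶜ
  {a, b, c}  = {a, b} ∪ {a, c}
  {a, b, d}  = {a, b} ∪ {b, d}
  {a, c, d}  = {c, d} ∪ {a, c}
  (now 11)
Round 3: +3 →
  {b}  = {a, c, d}ᶜ
  {c}  = {a, b, d}ᶜ
  {d}  = {a, b, c}ᶜ
  (now 14)
Round 4. New:
  {a, d}  = {d} ∪ {a}
  {b, c}  = {c} ∪ {b}
  (now 16)
Round 5: already closed under ᶜ and ∪.

Hence σ(𝒜) has 16 members: { {}, {a}, {b}, {c}, {d}, {a, b}, {a, c}, {a, d}, {b, c}, {b, d}, {c, d}, {a, b, c}, {a, b, d}, {a, c, d}, {b, c, d}, Ω }.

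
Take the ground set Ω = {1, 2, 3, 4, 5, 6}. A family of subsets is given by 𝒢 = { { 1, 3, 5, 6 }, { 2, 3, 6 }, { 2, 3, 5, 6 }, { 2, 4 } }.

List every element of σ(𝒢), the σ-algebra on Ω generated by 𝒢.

Start: 𝒢 ∪ {∅, Ω} = { ∅, { 2, 4 }, { 2, 3, 6 }, { 1, 3, 5, 6 }, { 2, 3, 5, 6 }, Ω }.
Step 1. New:
  { 1, 4 }  = { 2, 3, 5, 6 }ᶜ
  { 1, 4, 5 }  = { 2, 3, 6 }ᶜ
  { 2, 3, 4, 6 }  = { 2, 3, 6 } ∪ { 2, 4 }
  { 1, 2, 3, 5, 6 }  = { 1, 3, 5, 6 } ∪ { 2, 3, 6 }
  { 2, 3, 4, 5, 6 }  = { 2, 4 } ∪ { 2, 3, 5, 6 }
  (now 11)
Step 2 adds 7:
  { 1 }  = { 2, 3, 4, 5, 6 }ᶜ
  { 4 }  = { 1, 2, 3, 5, 6 }ᶜ
  { 1, 5 }  = { 2, 3, 4, 6 }ᶜ
  { 1, 2, 4 }  = { 1, 4 } ∪ { 2, 4 }
  { 1, 2, 4, 5 }  = { 1, 4, 5 } ∪ { 2, 4 }
  { 1, 2, 3, 4, 6 }  = { 2, 3, 6 } ∪ { 1, 4 }
  { 1, 3, 4, 5, 6 }  = { 1, 3, 5, 6 } ∪ { 1, 4, 5 }
  (now 18)
Step 3 (5 new):
  { 2 }  = { 1, 3, 4, 5, 6 }ᶜ
  { 5 }  = { 1, 2, 3, 4, 6 }ᶜ
  { 3, 6 }  = { 1, 2, 4, 5 }ᶜ
  { 3, 5, 6 }  = { 1, 2, 4 }ᶜ
  { 1, 2, 3, 6 }  = { 1 } ∪ { 2, 3, 6 }
  (now 23)
Step 4. New:
  { 1, 2 }  = { 2 } ∪ { 1 }
  { 2, 5 }  = { 2 } ∪ { 5 }
  { 4, 5 }  = { 1, 2, 3, 6 }ᶜ
  { 1, 2, 5 }  = { 2 } ∪ { 1, 5 }
  { 1, 3, 6 }  = { 3, 6 } ∪ { 1 }
  { 2, 4, 5 }  = { 5 } ∪ { 2, 4 }
  { 3, 4, 6 }  = { 3, 6 } ∪ { 4 }
  { 1, 3, 4, 6 }  = { 1, 4 } ∪ { 3, 6 }
  { 3, 4, 5, 6 }  = { 3, 5, 6 } ∪ { 4 }
  (now 32)
Step 5: closed — nothing new.

Therefore σ(𝒢) = { ∅, { 1 }, { 2 }, { 4 }, { 5 }, { 1, 2 }, { 1, 4 }, { 1, 5 }, { 2, 4 }, { 2, 5 }, { 3, 6 }, { 4, 5 }, { 1, 2, 4 }, { 1, 2, 5 }, { 1, 3, 6 }, { 1, 4, 5 }, { 2, 3, 6 }, { 2, 4, 5 }, { 3, 4, 6 }, { 3, 5, 6 }, { 1, 2, 3, 6 }, { 1, 2, 4, 5 }, { 1, 3, 4, 6 }, { 1, 3, 5, 6 }, { 2, 3, 4, 6 }, { 2, 3, 5, 6 }, { 3, 4, 5, 6 }, { 1, 2, 3, 4, 6 }, { 1, 2, 3, 5, 6 }, { 1, 3, 4, 5, 6 }, { 2, 3, 4, 5, 6 }, Ω } (|σ(𝒢)| = 32).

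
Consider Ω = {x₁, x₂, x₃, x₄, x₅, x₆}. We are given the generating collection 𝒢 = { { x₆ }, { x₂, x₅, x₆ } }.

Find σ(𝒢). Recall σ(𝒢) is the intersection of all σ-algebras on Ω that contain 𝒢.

Initial family (4 sets): { ∅, { x₆ }, { x₂, x₅, x₆ }, Ω }.
Pass 1: +2 →
  { x₁, x₃, x₄ }  = ᶜ of { x₂, x₅, x₆ }
  { x₁, x₂, x₃, x₄, x₅ }  = ᶜ of { x₆ }
  — 6 sets.
Pass 2: +1 →
  { x₁, x₃, x₄, x₆ }  = { x₁, x₃, x₄ } ∪ { x₆ }
  — 7 sets.
Pass 3 adds 1:
  { x₂, x₅ }  = ᶜ of { x₁, x₃, x₄, x₆ }
  — 8 sets.
Pass 4: closed — nothing new.

σ(𝒢) = { ∅, { x₆ }, { x₂, x₅ }, { x₁, x₃, x₄ }, { x₂, x₅, x₆ }, { x₁, x₃, x₄, x₆ }, { x₁, x₂, x₃, x₄, x₅ }, Ω }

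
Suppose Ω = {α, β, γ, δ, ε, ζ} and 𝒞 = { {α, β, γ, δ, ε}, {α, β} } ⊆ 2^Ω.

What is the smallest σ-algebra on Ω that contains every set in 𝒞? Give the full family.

Begin from { {}, {α, β}, {α, β, γ, δ, ε}, Ω } (that is, 𝒞 plus ∅ and Ω).
Step 1. New:
  {ζ}  = {α, β, γ, δ, ε}ᶜ
  {γ, δ, ε, ζ}  = {α, β}ᶜ
  |family| = 6
Step 2: +1 →
  {α, β, ζ}  = {α, β} ∪ {ζ}
  |family| = 7
Step 3: 1 new —
  {γ, δ, ε}  = {α, β, ζ}ᶜ
  |family| = 8
Step 4: no new sets; the family is a σ-algebra.

|σ(𝒞)| = 8.  σ(𝒞) = { {}, {ζ}, {α, β}, {α, β, ζ}, {γ, δ, ε}, {γ, δ, ε, ζ}, {α, β, γ, δ, ε}, Ω }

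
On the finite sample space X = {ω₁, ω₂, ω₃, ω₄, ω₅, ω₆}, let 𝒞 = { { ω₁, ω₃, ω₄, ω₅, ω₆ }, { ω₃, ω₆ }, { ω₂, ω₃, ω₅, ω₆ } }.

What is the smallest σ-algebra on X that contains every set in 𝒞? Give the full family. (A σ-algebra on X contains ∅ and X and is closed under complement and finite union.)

Seed the family with 𝒞 together with ∅ and X: { {  }, { ω₃, ω₆ }, { ω₂, ω₃, ω₅, ω₆ }, { ω₁, ω₃, ω₄, ω₅, ω₆ }, X }.
Iteration 1: +3 →
  { ω₂ }  = X∖{ ω₁, ω₃, ω₄, ω₅, ω₆ }
  { ω₁, ω₄ }  = X∖{ ω₂, ω₃, ω₅, ω₆ }
  { ω₁, ω₂, ω₄, ω₅ }  = X∖{ ω₃, ω₆ }
Iteration 2 (3 new):
  { ω₁, ω₂, ω₄ }  = { ω₂ } ∪ { ω₁, ω₄ }
  { ω₂, ω₃, ω₆ }  = { ω₃, ω₆ } ∪ { ω₂ }
  { ω₁, ω₃, ω₄, ω₆ }  = { ω₃, ω₆ } ∪ { ω₁, ω₄ }
Iteration 3. New:
  { ω₂, ω₅ }  = X∖{ ω₁, ω₃, ω₄, ω₆ }
  { ω₁, ω₄, ω₅ }  = X∖{ ω₂, ω₃, ω₆ }
  { ω₃, ω₅, ω₆ }  = X∖{ ω₁, ω₂, ω₄ }
  { ω₁, ω₂, ω₃, ω₄, ω₆ }  = { ω₁, ω₄ } ∪ { ω₂, ω₃, ω₆ }
Iteration 4: 1 new —
  { ω₅ }  = X∖{ ω₁, ω₂, ω₃, ω₄, ω₆ }
Iteration 5: already closed under ᶜ and ∪.

|σ(𝒞)| = 16.  σ(𝒞) = { {  }, { ω₂ }, { ω₅ }, { ω₁, ω₄ }, { ω₂, ω₅ }, { ω₃, ω₆ }, { ω₁, ω₂, ω₄ }, { ω₁, ω₄, ω₅ }, { ω₂, ω₃, ω₆ }, { ω₃, ω₅, ω₆ }, { ω₁, ω₂, ω₄, ω₅ }, { ω₁, ω₃, ω₄, ω₆ }, { ω₂, ω₃, ω₅, ω₆ }, { ω₁, ω₂, ω₃, ω₄, ω₆ }, { ω₁, ω₃, ω₄, ω₅, ω₆ }, X }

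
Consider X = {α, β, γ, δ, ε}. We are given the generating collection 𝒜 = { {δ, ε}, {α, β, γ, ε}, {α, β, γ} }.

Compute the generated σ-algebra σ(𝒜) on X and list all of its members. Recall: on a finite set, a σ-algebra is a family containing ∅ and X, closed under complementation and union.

σ(𝒜) = { {}, {δ}, {ε}, {δ, ε}, {α, β, γ}, {α, β, γ, δ}, {α, β, γ, ε}, X }

Working:
Start: 𝒜 ∪ {∅, X} = { {}, {δ, ε}, {α, β, γ}, {α, β, γ, ε}, X }.
Step 1: +1 →
  {δ}  = complement {α, β, γ, ε}
  |family| = 6
Step 2: +1 →
  {α, β, γ, δ}  = {δ} ∪ {α, β, γ}
  |family| = 7
Step 3 (1 new):
  {ε}  = complement {α, β, γ, δ}
  |family| = 8
Step 4: stable.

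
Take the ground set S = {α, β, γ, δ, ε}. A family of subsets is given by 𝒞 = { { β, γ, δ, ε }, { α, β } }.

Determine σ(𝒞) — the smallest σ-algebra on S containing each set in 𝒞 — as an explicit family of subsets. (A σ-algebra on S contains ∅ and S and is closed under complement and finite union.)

σ(𝒞) = { ∅, { α }, { β }, { α, β }, { γ, δ, ε }, { α, γ, δ, ε }, { β, γ, δ, ε }, S }

Check:
Seed the family with 𝒞 together with ∅ and S: { ∅, { α, β }, { β, γ, δ, ε }, S }.
Round 1: 2 new —
  { α }  = { β, γ, δ, ε }ᶜ
  { γ, δ, ε }  = { α, β }ᶜ
  |family| = 6
Round 2 (1 new):
  { α, γ, δ, ε }  = { γ, δ, ε } ∪ { α }
  |family| = 7
Round 3. New:
  { β }  = { α, γ, δ, ε }ᶜ
  |family| = 8
Round 4: already closed under ᶜ and ∪.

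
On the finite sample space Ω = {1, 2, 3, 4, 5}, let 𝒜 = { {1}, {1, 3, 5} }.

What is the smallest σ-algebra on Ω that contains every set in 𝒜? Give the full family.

Begin from { {}, {1}, {1, 3, 5}, Ω } (that is, 𝒜 plus ∅ and Ω).
Round 1. New:
  {2, 4}  = Ω∖{1, 3, 5}
  {2, 3, 4, 5}  = Ω∖{1}
  (now 6)
Round 2: 1 new —
  {1, 2, 4}  = {2, 4} ∪ {1}
  (now 7)
Round 3 adds 1:
  {3, 5}  = Ω∖{1, 2, 4}
  (now 8)
Round 4: stable.

|σ(𝒜)| = 8.  σ(𝒜) = { {}, {1}, {2, 4}, {3, 5}, {1, 2, 4}, {1, 3, 5}, {2, 3, 4, 5}, Ω }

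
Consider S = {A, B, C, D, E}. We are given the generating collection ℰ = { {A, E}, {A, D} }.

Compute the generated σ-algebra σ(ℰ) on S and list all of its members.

σ(ℰ) (16 sets): { ∅, {A}, {D}, {E}, {A, D}, {A, E}, {B, C}, {D, E}, {A, B, C}, {A, D, E}, {B, C, D}, {B, C, E}, {A, B, C, D}, {A, B, C, E}, {B, C, D, E}, S }

Trace:
Initial family (4 sets): { ∅, {A, D}, {A, E}, S }.
Round 1: 3 new —
  {A, D, E}  = {A, E} ∪ {A, D}
  {B, C, D}  = ᶜ of {A, E}
  {B, C, E}  = ᶜ of {A, D}
  [7 total]
Round 2: 4 new —
  {B, C}  = ᶜ of {A, D, E}
  {A, B, C, D}  = {B, C, D} ∪ {A, D}
  {A, B, C, E}  = {B, C, E} ∪ {A, E}
  {B, C, D, E}  = {B, C, E} ∪ {B, C, D}
  [11 total]
Round 3. New:
  {A}  = ᶜ of {B, C, D, E}
  {D}  = ᶜ of {A, B, C, E}
  {E}  = ᶜ of {A, B, C, D}
  [14 total]
Round 4: +2 →
  {D, E}  = {D} ∪ {E}
  {A, B, C}  = {B, C} ∪ {A}
  [16 total]
Round 5 adds nothing — fixpoint reached.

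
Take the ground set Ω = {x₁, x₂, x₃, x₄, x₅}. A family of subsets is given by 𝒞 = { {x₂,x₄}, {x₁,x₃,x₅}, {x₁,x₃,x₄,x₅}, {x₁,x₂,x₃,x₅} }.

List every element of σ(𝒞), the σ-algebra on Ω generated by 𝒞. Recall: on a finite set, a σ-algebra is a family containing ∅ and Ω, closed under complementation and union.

σ(𝒞) (8 sets): { {}, {x₂}, {x₄}, {x₂,x₄}, {x₁,x₃,x₅}, {x₁,x₂,x₃,x₅}, {x₁,x₃,x₄,x₅}, Ω }

Check:
Start: 𝒞 ∪ {∅, Ω} = { {}, {x₂,x₄}, {x₁,x₃,x₅}, {x₁,x₂,x₃,x₅}, {x₁,x₃,x₄,x₅}, Ω }.
Round 1 adds 2:
  {x₂}  = ᶜ of {x₁,x₃,x₄,x₅}
  {x₄}  = ᶜ of {x₁,x₂,x₃,x₅}
  (now 8)
Round 2: stable.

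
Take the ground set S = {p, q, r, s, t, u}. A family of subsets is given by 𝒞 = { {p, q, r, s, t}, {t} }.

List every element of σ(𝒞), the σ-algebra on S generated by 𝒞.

Answer: σ(𝒞) = { {}, {t}, {u}, {t, u}, {p, q, r, s}, {p, q, r, s, t}, {p, q, r, s, u}, S }

Working:
Begin from { {}, {t}, {p, q, r, s, t}, S } (that is, 𝒞 plus ∅ and S).
Pass 1: +2 →
  {u}  = S∖{p, q, r, s, t}
  {p, q, r, s, u}  = S∖{t}
  [6 total]
Pass 2: 1 new —
  {t, u}  = {t} ∪ {u}
  [7 total]
Pass 3. New:
  {p, q, r, s}  = S∖{t, u}
  [8 total]
After Pass 4 the family is unchanged; done.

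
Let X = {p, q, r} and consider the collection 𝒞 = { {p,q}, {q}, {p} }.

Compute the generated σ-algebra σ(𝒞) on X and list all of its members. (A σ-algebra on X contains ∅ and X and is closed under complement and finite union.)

σ(𝒞) = { ∅, {p}, {q}, {r}, {p,q}, {p,r}, {q,r}, X }

Working:
Take S₀ = 𝒞 ∪ {∅, X} = { ∅, {p}, {q}, {p,q}, X }.
Pass 1 adds 3:
  {r}  = {p,q}ᶜ
  {p,r}  = {q}ᶜ
  {q,r}  = {p}ᶜ
Pass 2: no new sets; the family is a σ-algebra.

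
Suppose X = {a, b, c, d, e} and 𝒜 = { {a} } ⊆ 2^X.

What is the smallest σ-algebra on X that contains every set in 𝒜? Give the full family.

|σ(𝒜)| = 4.  σ(𝒜) = { {}, {a}, {b,c,d,e}, X }

Derivation:
Begin from { {}, {a}, X } (that is, 𝒜 plus ∅ and X).
Pass 1 (1 new):
  {b,c,d,e}  = X∖{a}
After Pass 2 the family is unchanged; done.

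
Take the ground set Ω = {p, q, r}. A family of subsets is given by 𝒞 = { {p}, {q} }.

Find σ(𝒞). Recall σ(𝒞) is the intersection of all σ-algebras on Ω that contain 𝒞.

Initial family (4 sets): { {}, {p}, {q}, Ω }.
Iteration 1: +3 →
  {p,q}  = {p} ∪ {q}
  {p,r}  = {q}ᶜ
  {q,r}  = {p}ᶜ
  — 7 sets.
Iteration 2 (1 new):
  {r}  = {p,q}ᶜ
  — 8 sets.
Iteration 3: already closed under ᶜ and ∪.

Hence σ(𝒞) has 8 members: { {}, {p}, {q}, {r}, {p,q}, {p,r}, {q,r}, Ω }.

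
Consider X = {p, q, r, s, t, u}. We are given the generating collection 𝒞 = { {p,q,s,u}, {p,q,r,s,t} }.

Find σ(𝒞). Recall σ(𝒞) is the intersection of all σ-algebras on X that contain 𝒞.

|σ(𝒞)| = 8.  σ(𝒞) = { ∅, {u}, {r,t}, {p,q,s}, {r,t,u}, {p,q,s,u}, {p,q,r,s,t}, X }

Working:
Begin from { ∅, {p,q,s,u}, {p,q,r,s,t}, X } (that is, 𝒞 plus ∅ and X).
Pass 1 adds 2:
  {u}  = ᶜ of {p,q,r,s,t}
  {r,t}  = ᶜ of {p,q,s,u}
  — 6 sets.
Pass 2. New:
  {r,t,u}  = {r,t} ∪ {u}
  — 7 sets.
Pass 3: 1 new —
  {p,q,s}  = ᶜ of {r,t,u}
  — 8 sets.
Pass 4: already closed under ᶜ and ∪.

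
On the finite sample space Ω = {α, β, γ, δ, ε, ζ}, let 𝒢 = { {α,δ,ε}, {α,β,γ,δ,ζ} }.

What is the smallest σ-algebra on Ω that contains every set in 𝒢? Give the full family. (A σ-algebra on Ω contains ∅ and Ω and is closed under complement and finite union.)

|σ(𝒢)| = 8.  σ(𝒢) = { {}, {ε}, {α,δ}, {α,δ,ε}, {β,γ,ζ}, {β,γ,ε,ζ}, {α,β,γ,δ,ζ}, Ω }

Derivation:
Take S₀ = 𝒢 ∪ {∅, Ω} = { {}, {α,δ,ε}, {α,β,γ,δ,ζ}, Ω }.
Iteration 1: +2 →
  {ε}  = {α,β,γ,δ,ζ}ᶜ
  {β,γ,ζ}  = {α,δ,ε}ᶜ
  (now 6)
Iteration 2: +1 →
  {β,γ,ε,ζ}  = {β,γ,ζ} ∪ {ε}
  (now 7)
Iteration 3: +1 →
  {α,δ}  = {β,γ,ε,ζ}ᶜ
  (now 8)
Iteration 4 adds nothing — fixpoint reached.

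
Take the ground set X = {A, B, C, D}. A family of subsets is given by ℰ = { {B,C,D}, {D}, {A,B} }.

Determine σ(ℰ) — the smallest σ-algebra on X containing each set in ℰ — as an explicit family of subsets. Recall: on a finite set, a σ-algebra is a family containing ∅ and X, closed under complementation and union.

σ(ℰ) (16 sets): { {}, {A}, {B}, {C}, {D}, {A,B}, {A,C}, {A,D}, {B,C}, {B,D}, {C,D}, {A,B,C}, {A,B,D}, {A,C,D}, {B,C,D}, X }

Check:
Take S₀ = ℰ ∪ {∅, X} = { {}, {D}, {A,B}, {B,C,D}, X }.
Round 1. New:
  {A}  = {B,C,D}ᶜ
  {C,D}  = {A,B}ᶜ
  {A,B,C}  = {D}ᶜ
  {A,B,D}  = {A,B} ∪ {D}
  [9 total]
Round 2. New:
  {C}  = {A,B,D}ᶜ
  {A,D}  = {D} ∪ {A}
  {A,C,D}  = {C,D} ∪ {A}
  [12 total]
Round 3. New:
  {B}  = {A,C,D}ᶜ
  {A,C}  = {C} ∪ {A}
  {B,C}  = {A,D}ᶜ
  [15 total]
Round 4 adds 1:
  {B,D}  = {A,C}ᶜ
  [16 total]
After Round 5 the family is unchanged; done.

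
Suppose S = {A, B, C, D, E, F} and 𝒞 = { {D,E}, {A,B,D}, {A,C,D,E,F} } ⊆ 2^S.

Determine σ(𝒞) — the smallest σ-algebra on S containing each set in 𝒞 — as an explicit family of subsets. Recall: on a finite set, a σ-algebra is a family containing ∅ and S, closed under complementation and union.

σ(𝒞) = { ∅, {A}, {B}, {D}, {E}, {A,B}, {A,D}, {A,E}, {B,D}, {B,E}, {C,F}, {D,E}, {A,B,D}, {A,B,E}, {A,C,F}, {A,D,E}, {B,C,F}, {B,D,E}, {C,D,F}, {C,E,F}, {A,B,C,F}, {A,B,D,E}, {A,C,D,F}, {A,C,E,F}, {B,C,D,F}, {B,C,E,F}, {C,D,E,F}, {A,B,C,D,F}, {A,B,C,E,F}, {A,C,D,E,F}, {B,C,D,E,F}, S }

Working:
Begin from { ∅, {D,E}, {A,B,D}, {A,C,D,E,F}, S } (that is, 𝒞 plus ∅ and S).
Step 1. New:
  {B}  = {A,C,D,E,F}ᶜ
  {C,E,F}  = {A,B,D}ᶜ
  {A,B,C,F}  = {D,E}ᶜ
  {A,B,D,E}  = {D,E} ∪ {A,B,D}
  |family| = 9
Step 2: 6 new —
  {C,F}  = {A,B,D,E}ᶜ
  {B,D,E}  = {B} ∪ {D,E}
  {B,C,E,F}  = {B} ∪ {C,E,F}
  {C,D,E,F}  = {D,E} ∪ {C,E,F}
  {A,B,C,D,F}  = {A,B,C,F} ∪ {A,B,D}
  {A,B,C,E,F}  = {A,B,C,F} ∪ {C,E,F}
  |family| = 15
Step 3 adds 7:
  {D}  = {A,B,C,E,F}ᶜ
  {E}  = {A,B,C,D,F}ᶜ
  {A,B}  = {C,D,E,F}ᶜ
  {A,D}  = {B,C,E,F}ᶜ
  {A,C,F}  = {B,D,E}ᶜ
  {B,C,F}  = {C,F} ∪ {B}
  {B,C,D,E,F}  = {D,E} ∪ {B,C,E,F}
  |family| = 22
Step 4. New:
  {A}  = {B,C,D,E,F}ᶜ
  {B,D}  = {B} ∪ {D}
  {B,E}  = {B} ∪ {E}
  {A,B,E}  = {A,B} ∪ {E}
  {A,D,E}  = {B,C,F}ᶜ
  {C,D,F}  = {C,F} ∪ {D}
  {A,C,D,F}  = {A,C,F} ∪ {A,D}
  {A,C,E,F}  = {A,C,F} ∪ {E}
  {B,C,D,F}  = {B,C,F} ∪ {D}
  |family| = 31
Step 5 adds 1:
  {A,E}  = {B,C,D,F}ᶜ
  |family| = 32
Step 6: closed — nothing new.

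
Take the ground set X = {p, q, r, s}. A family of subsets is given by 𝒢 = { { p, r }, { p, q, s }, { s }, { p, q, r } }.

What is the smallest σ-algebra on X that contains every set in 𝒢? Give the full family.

Answer: σ(𝒢) = { ∅, { p }, { q }, { r }, { s }, { p, q }, { p, r }, { p, s }, { q, r }, { q, s }, { r, s }, { p, q, r }, { p, q, s }, { p, r, s }, { q, r, s }, X }

Derivation:
Initial family (6 sets): { ∅, { s }, { p, r }, { p, q, r }, { p, q, s }, X }.
Pass 1 (3 new):
  { r }  = X∖{ p, q, s }
  { q, s }  = X∖{ p, r }
  { p, r, s }  = { p, r } ∪ { s }
  (now 9)
Pass 2 adds 3:
  { q }  = X∖{ p, r, s }
  { r, s }  = { r } ∪ { s }
  { q, r, s }  = { r } ∪ { q, s }
  (now 12)
Pass 3. New:
  { p }  = X∖{ q, r, s }
  { p, q }  = X∖{ r, s }
  { q, r }  = { r } ∪ { q }
  (now 15)
Pass 4 (1 new):
  { p, s }  = X∖{ q, r }
  (now 16)
After Pass 5 the family is unchanged; done.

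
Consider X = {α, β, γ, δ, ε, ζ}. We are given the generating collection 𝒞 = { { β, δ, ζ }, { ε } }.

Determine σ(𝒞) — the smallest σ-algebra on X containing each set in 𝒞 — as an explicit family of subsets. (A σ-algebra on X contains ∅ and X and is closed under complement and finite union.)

Seed the family with 𝒞 together with ∅ and X: { {}, { ε }, { β, δ, ζ }, X }.
Step 1. New:
  { α, γ, ε }  = X∖{ β, δ, ζ }
  { β, δ, ε, ζ }  = { β, δ, ζ } ∪ { ε }
  { α, β, γ, δ, ζ }  = X∖{ ε }
  (now 7)
Step 2: +1 →
  { α, γ }  = X∖{ β, δ, ε, ζ }
  (now 8)
After Step 3 the family is unchanged; done.

Hence σ(𝒞) has 8 members: { {}, { ε }, { α, γ }, { α, γ, ε }, { β, δ, ζ }, { β, δ, ε, ζ }, { α, β, γ, δ, ζ }, X }.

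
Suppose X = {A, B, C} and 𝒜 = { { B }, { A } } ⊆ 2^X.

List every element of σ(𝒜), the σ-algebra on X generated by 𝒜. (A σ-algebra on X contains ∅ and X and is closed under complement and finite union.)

σ(𝒜) (8 sets): { ∅, { A }, { B }, { C }, { A, B }, { A, C }, { B, C }, X }

Trace:
Begin from { ∅, { A }, { B }, X } (that is, 𝒜 plus ∅ and X).
Pass 1: +3 →
  { A, B }  = { B } ∪ { A }
  { A, C }  = complement { B }
  { B, C }  = complement { A }
  — 7 sets.
Pass 2 adds 1:
  { C }  = complement { A, B }
  — 8 sets.
Pass 3 adds nothing — fixpoint reached.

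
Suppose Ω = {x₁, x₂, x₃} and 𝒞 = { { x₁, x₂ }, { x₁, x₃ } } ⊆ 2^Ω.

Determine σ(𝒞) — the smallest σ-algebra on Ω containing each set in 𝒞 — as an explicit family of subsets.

Initial family (4 sets): { {}, { x₁, x₂ }, { x₁, x₃ }, Ω }.
Step 1: 2 new —
  { x₂ }  = Ω∖{ x₁, x₃ }
  { x₃ }  = Ω∖{ x₁, x₂ }
  [6 total]
Step 2: +1 →
  { x₂, x₃ }  = { x₃ } ∪ { x₂ }
  [7 total]
Step 3: +1 →
  { x₁ }  = Ω∖{ x₂, x₃ }
  [8 total]
Step 4: stable.

Hence σ(𝒞) has 8 members: { {}, { x₁ }, { x₂ }, { x₃ }, { x₁, x₂ }, { x₁, x₃ }, { x₂, x₃ }, Ω }.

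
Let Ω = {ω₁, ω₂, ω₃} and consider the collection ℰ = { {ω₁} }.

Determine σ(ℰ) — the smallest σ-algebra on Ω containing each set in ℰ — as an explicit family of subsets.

|σ(ℰ)| = 4.  σ(ℰ) = { {}, {ω₁}, {ω₂, ω₃}, Ω }

Derivation:
Start: ℰ ∪ {∅, Ω} = { {}, {ω₁}, Ω }.
Round 1. New:
  {ω₂, ω₃}  = Ω∖{ω₁}
Round 2 adds nothing — fixpoint reached.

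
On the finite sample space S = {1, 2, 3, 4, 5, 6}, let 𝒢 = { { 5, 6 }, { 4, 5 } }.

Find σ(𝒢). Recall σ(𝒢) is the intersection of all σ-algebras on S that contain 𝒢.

Begin from { {  }, { 4, 5 }, { 5, 6 }, S } (that is, 𝒢 plus ∅ and S).
Step 1: 3 new —
  { 4, 5, 6 }  = { 4, 5 } ∪ { 5, 6 }
  { 1, 2, 3, 4 }  = complement { 5, 6 }
  { 1, 2, 3, 6 }  = complement { 4, 5 }
  [7 total]
Step 2 adds 4:
  { 1, 2, 3 }  = complement { 4, 5, 6 }
  { 1, 2, 3, 4, 5 }  = { 4, 5 } ∪ { 1, 2, 3, 4 }
  { 1, 2, 3, 4, 6 }  = { 1, 2, 3, 4 } ∪ { 1, 2, 3, 6 }
  { 1, 2, 3, 5, 6 }  = { 5, 6 } ∪ { 1, 2, 3, 6 }
  [11 total]
Step 3 (3 new):
  { 4 }  = complement { 1, 2, 3, 5, 6 }
  { 5 }  = complement { 1, 2, 3, 4, 6 }
  { 6 }  = complement { 1, 2, 3, 4, 5 }
  [14 total]
Step 4: +2 →
  { 4, 6 }  = { 4 } ∪ { 6 }
  { 1, 2, 3, 5 }  = { 1, 2, 3 } ∪ { 5 }
  [16 total]
Step 5: stable.

σ(𝒢) = { {  }, { 4 }, { 5 }, { 6 }, { 4, 5 }, { 4, 6 }, { 5, 6 }, { 1, 2, 3 }, { 4, 5, 6 }, { 1, 2, 3, 4 }, { 1, 2, 3, 5 }, { 1, 2, 3, 6 }, { 1, 2, 3, 4, 5 }, { 1, 2, 3, 4, 6 }, { 1, 2, 3, 5, 6 }, S }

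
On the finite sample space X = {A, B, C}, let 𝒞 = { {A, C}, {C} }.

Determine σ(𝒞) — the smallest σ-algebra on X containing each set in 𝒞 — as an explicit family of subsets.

σ(𝒞) = { ∅, {A}, {B}, {C}, {A, B}, {A, C}, {B, C}, X }

Check:
Take S₀ = 𝒞 ∪ {∅, X} = { ∅, {C}, {A, C}, X }.
Round 1 (2 new):
  {B}  = {A, C}ᶜ
  {A, B}  = {C}ᶜ
  |family| = 6
Round 2: +1 →
  {B, C}  = {C} ∪ {B}
  |family| = 7
Round 3 (1 new):
  {A}  = {B, C}ᶜ
  |family| = 8
Round 4: closed — nothing new.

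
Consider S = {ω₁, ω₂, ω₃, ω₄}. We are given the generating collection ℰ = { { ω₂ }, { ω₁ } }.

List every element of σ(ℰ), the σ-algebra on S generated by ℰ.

Initial family (4 sets): { {}, { ω₁ }, { ω₂ }, S }.
Iteration 1: +3 →
  { ω₁, ω₂ }  = { ω₂ } ∪ { ω₁ }
  { ω₁, ω₃, ω₄ }  = { ω₂ }ᶜ
  { ω₂, ω₃, ω₄ }  = { ω₁ }ᶜ
  [7 total]
Iteration 2: 1 new —
  { ω₃, ω₄ }  = { ω₁, ω₂ }ᶜ
  [8 total]
After Iteration 3 the family is unchanged; done.

|σ(ℰ)| = 8.  σ(ℰ) = { {}, { ω₁ }, { ω₂ }, { ω₁, ω₂ }, { ω₃, ω₄ }, { ω₁, ω₃, ω₄ }, { ω₂, ω₃, ω₄ }, S }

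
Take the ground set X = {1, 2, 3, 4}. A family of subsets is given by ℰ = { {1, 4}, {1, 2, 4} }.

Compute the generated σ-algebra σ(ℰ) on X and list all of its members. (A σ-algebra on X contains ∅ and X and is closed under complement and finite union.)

Seed the family with ℰ together with ∅ and X: { ∅, {1, 4}, {1, 2, 4}, X }.
Iteration 1: 2 new —
  {3}  = ᶜ of {1, 2, 4}
  {2, 3}  = ᶜ of {1, 4}
  (now 6)
Iteration 2: +1 →
  {1, 3, 4}  = {3} ∪ {1, 4}
  (now 7)
Iteration 3 adds 1:
  {2}  = ᶜ of {1, 3, 4}
  (now 8)
Iteration 4: stable.

Hence σ(ℰ) has 8 members: { ∅, {2}, {3}, {1, 4}, {2, 3}, {1, 2, 4}, {1, 3, 4}, X }.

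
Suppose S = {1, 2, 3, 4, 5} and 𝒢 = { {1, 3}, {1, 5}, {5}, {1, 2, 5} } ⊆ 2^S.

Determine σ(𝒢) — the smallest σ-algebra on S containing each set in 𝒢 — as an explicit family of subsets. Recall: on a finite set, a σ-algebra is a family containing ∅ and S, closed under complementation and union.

|σ(𝒢)| = 32.  σ(𝒢) = { ∅, {1}, {2}, {3}, {4}, {5}, {1, 2}, {1, 3}, {1, 4}, {1, 5}, {2, 3}, {2, 4}, {2, 5}, {3, 4}, {3, 5}, {4, 5}, {1, 2, 3}, {1, 2, 4}, {1, 2, 5}, {1, 3, 4}, {1, 3, 5}, {1, 4, 5}, {2, 3, 4}, {2, 3, 5}, {2, 4, 5}, {3, 4, 5}, {1, 2, 3, 4}, {1, 2, 3, 5}, {1, 2, 4, 5}, {1, 3, 4, 5}, {2, 3, 4, 5}, S }

Working:
Initial family (6 sets): { ∅, {5}, {1, 3}, {1, 5}, {1, 2, 5}, S }.
Round 1. New:
  {3, 4}  = S∖{1, 2, 5}
  {1, 3, 5}  = {1, 3} ∪ {1, 5}
  {2, 3, 4}  = S∖{1, 5}
  {2, 4, 5}  = S∖{1, 3}
  {1, 2, 3, 4}  = S∖{5}
  {1, 2, 3, 5}  = {1, 2, 5} ∪ {1, 3}
  [12 total]
Round 2 adds 7:
  {4}  = S∖{1, 2, 3, 5}
  {2, 4}  = S∖{1, 3, 5}
  {1, 3, 4}  = {3, 4} ∪ {1, 3}
  {3, 4, 5}  = {3, 4} ∪ {5}
  {1, 2, 4, 5}  = {1, 2, 5} ∪ {2, 4, 5}
  {1, 3, 4, 5}  = {3, 4} ∪ {1, 3, 5}
  {2, 3, 4, 5}  = {3, 4} ∪ {2, 4, 5}
  [19 total]
Round 3. New:
  {1}  = S∖{2, 3, 4, 5}
  {2}  = S∖{1, 3, 4, 5}
  {3}  = S∖{1, 2, 4, 5}
  {1, 2}  = S∖{3, 4, 5}
  {2, 5}  = S∖{1, 3, 4}
  {4, 5}  = {5} ∪ {4}
  {1, 4, 5}  = {1, 5} ∪ {4}
  [26 total]
Round 4: +6 →
  {1, 4}  = {4} ∪ {1}
  {2, 3}  = S∖{1, 4, 5}
  {3, 5}  = {5} ∪ {3}
  {1, 2, 3}  = S∖{4, 5}
  {1, 2, 4}  = {1, 2} ∪ {4}
  {2, 3, 5}  = {2, 5} ∪ {3}
  [32 total]
After Round 5 the family is unchanged; done.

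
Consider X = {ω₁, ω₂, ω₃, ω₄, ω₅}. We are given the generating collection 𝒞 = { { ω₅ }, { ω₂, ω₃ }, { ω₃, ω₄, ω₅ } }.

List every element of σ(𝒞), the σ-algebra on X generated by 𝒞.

σ(𝒞) (32 sets): { ∅, { ω₁ }, { ω₂ }, { ω₃ }, { ω₄ }, { ω₅ }, { ω₁, ω₂ }, { ω₁, ω₃ }, { ω₁, ω₄ }, { ω₁, ω₅ }, { ω₂, ω₃ }, { ω₂, ω₄ }, { ω₂, ω₅ }, { ω₃, ω₄ }, { ω₃, ω₅ }, { ω₄, ω₅ }, { ω₁, ω₂, ω₃ }, { ω₁, ω₂, ω₄ }, { ω₁, ω₂, ω₅ }, { ω₁, ω₃, ω₄ }, { ω₁, ω₃, ω₅ }, { ω₁, ω₄, ω₅ }, { ω₂, ω₃, ω₄ }, { ω₂, ω₃, ω₅ }, { ω₂, ω₄, ω₅ }, { ω₃, ω₄, ω₅ }, { ω₁, ω₂, ω₃, ω₄ }, { ω₁, ω₂, ω₃, ω₅ }, { ω₁, ω₂, ω₄, ω₅ }, { ω₁, ω₃, ω₄, ω₅ }, { ω₂, ω₃, ω₄, ω₅ }, X }

Trace:
Seed the family with 𝒞 together with ∅ and X: { ∅, { ω₅ }, { ω₂, ω₃ }, { ω₃, ω₄, ω₅ }, X }.
Step 1. New:
  { ω₁, ω₂ }  = { ω₃, ω₄, ω₅ }ᶜ
  { ω₁, ω₄, ω₅ }  = { ω₂, ω₃ }ᶜ
  { ω₂, ω₃, ω₅ }  = { ω₂, ω₃ } ∪ { ω₅ }
  { ω₁, ω₂, ω₃, ω₄ }  = { ω₅ }ᶜ
  { ω₂, ω₃, ω₄, ω₅ }  = { ω₃, ω₄, ω₅ } ∪ { ω₂, ω₃ }
  (now 10)
Step 2. New:
  { ω₁ }  = { ω₂, ω₃, ω₄, ω₅ }ᶜ
  { ω₁, ω₄ }  = { ω₂, ω₃, ω₅ }ᶜ
  { ω₁, ω₂, ω₃ }  = { ω₁, ω₂ } ∪ { ω₂, ω₃ }
  { ω₁, ω₂, ω₅ }  = { ω₁, ω₂ } ∪ { ω₅ }
  { ω₁, ω₂, ω₃, ω₅ }  = { ω₁, ω₂ } ∪ { ω₂, ω₃, ω₅ }
  { ω₁, ω₂, ω₄, ω₅ }  = { ω₁, ω₄, ω₅ } ∪ { ω₁, ω₂ }
  { ω₁, ω₃, ω₄, ω₅ }  = { ω₁, ω₄, ω₅ } ∪ { ω₃, ω₄, ω₅ }
  (now 17)
Step 3. New:
  { ω₂ }  = { ω₁, ω₃, ω₄, ω₅ }ᶜ
  { ω₃ }  = { ω₁, ω₂, ω₄, ω₅ }ᶜ
  { ω₄ }  = { ω₁, ω₂, ω₃, ω₅ }ᶜ
  { ω₁, ω₅ }  = { ω₅ } ∪ { ω₁ }
  { ω₃, ω₄ }  = { ω₁, ω₂, ω₅ }ᶜ
  { ω₄, ω₅ }  = { ω₁, ω₂, ω₃ }ᶜ
  { ω₁, ω₂, ω₄ }  = { ω₁, ω₄ } ∪ { ω₁, ω₂ }
  (now 24)
Step 4 (8 new):
  { ω₁, ω₃ }  = { ω₃ } ∪ { ω₁ }
  { ω₂, ω₄ }  = { ω₂ } ∪ { ω₄ }
  { ω₂, ω₅ }  = { ω₂ } ∪ { ω₅ }
  { ω₃, ω₅ }  = { ω₁, ω₂, ω₄ }ᶜ
  { ω₁, ω₃, ω₄ }  = { ω₃, ω₄ } ∪ { ω₁, ω₄ }
  { ω₁, ω₃, ω₅ }  = { ω₃ } ∪ { ω₁, ω₅ }
  { ω₂, ω₃, ω₄ }  = { ω₁, ω₅ }ᶜ
  { ω₂, ω₄, ω₅ }  = { ω₂ } ∪ { ω₄, ω₅ }
  (now 32)
After Step 5 the family is unchanged; done.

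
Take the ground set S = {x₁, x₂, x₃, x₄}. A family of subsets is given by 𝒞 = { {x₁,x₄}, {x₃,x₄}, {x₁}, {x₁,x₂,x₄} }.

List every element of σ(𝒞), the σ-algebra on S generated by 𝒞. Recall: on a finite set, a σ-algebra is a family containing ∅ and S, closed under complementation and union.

Seed the family with 𝒞 together with ∅ and S: { {}, {x₁}, {x₁,x₄}, {x₃,x₄}, {x₁,x₂,x₄}, S }.
Iteration 1: 5 new —
  {x₃}  = ᶜ of {x₁,x₂,x₄}
  {x₁,x₂}  = ᶜ of {x₃,x₄}
  {x₂,x₃}  = ᶜ of {x₁,x₄}
  {x₁,x₃,x₄}  = {x₃,x₄} ∪ {x₁,x₄}
  {x₂,x₃,x₄}  = ᶜ of {x₁}
Iteration 2: 3 new —
  {x₂}  = ᶜ of {x₁,x₃,x₄}
  {x₁,x₃}  = {x₃} ∪ {x₁}
  {x₁,x₂,x₃}  = {x₁,x₂} ∪ {x₃}
Iteration 3 (2 new):
  {x₄}  = ᶜ of {x₁,x₂,x₃}
  {x₂,x₄}  = ᶜ of {x₁,x₃}
Iteration 4: stable.

Therefore σ(𝒞) = { {}, {x₁}, {x₂}, {x₃}, {x₄}, {x₁,x₂}, {x₁,x₃}, {x₁,x₄}, {x₂,x₃}, {x₂,x₄}, {x₃,x₄}, {x₁,x₂,x₃}, {x₁,x₂,x₄}, {x₁,x₃,x₄}, {x₂,x₃,x₄}, S } (|σ(𝒞)| = 16).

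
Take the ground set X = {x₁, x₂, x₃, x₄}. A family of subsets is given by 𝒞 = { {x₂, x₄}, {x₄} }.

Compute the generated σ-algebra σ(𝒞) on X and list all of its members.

Take S₀ = 𝒞 ∪ {∅, X} = { {}, {x₄}, {x₂, x₄}, X }.
Step 1 adds 2:
  {x₁, x₃}  = {x₂, x₄}ᶜ
  {x₁, x₂, x₃}  = {x₄}ᶜ
  |family| = 6
Step 2 (1 new):
  {x₁, x₃, x₄}  = {x₁, x₃} ∪ {x₄}
  |family| = 7
Step 3. New:
  {x₂}  = {x₁, x₃, x₄}ᶜ
  |family| = 8
Step 4: already closed under ᶜ and ∪.

σ(𝒞) = { {}, {x₂}, {x₄}, {x₁, x₃}, {x₂, x₄}, {x₁, x₂, x₃}, {x₁, x₃, x₄}, X }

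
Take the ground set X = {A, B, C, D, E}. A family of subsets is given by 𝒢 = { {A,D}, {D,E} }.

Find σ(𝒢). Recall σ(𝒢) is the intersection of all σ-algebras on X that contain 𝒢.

σ(𝒢) = { {}, {A}, {D}, {E}, {A,D}, {A,E}, {B,C}, {D,E}, {A,B,C}, {A,D,E}, {B,C,D}, {B,C,E}, {A,B,C,D}, {A,B,C,E}, {B,C,D,E}, X }

Derivation:
Begin from { {}, {A,D}, {D,E}, X } (that is, 𝒢 plus ∅ and X).
Iteration 1: 3 new —
  {A,B,C}  = complement {D,E}
  {A,D,E}  = {D,E} ∪ {A,D}
  {B,C,E}  = complement {A,D}
  (now 7)
Iteration 2: +4 →
  {B,C}  = complement {A,D,E}
  {A,B,C,D}  = {A,B,C} ∪ {A,D}
  {A,B,C,E}  = {B,C,E} ∪ {A,B,C}
  {B,C,D,E}  = {D,E} ∪ {B,C,E}
  (now 11)
Iteration 3 (3 new):
  {A}  = complement {B,C,D,E}
  {D}  = complement {A,B,C,E}
  {E}  = complement {A,B,C,D}
  (now 14)
Iteration 4: +2 →
  {A,E}  = {E} ∪ {A}
  {B,C,D}  = {B,C} ∪ {D}
  (now 16)
Iteration 5: already closed under ᶜ and ∪.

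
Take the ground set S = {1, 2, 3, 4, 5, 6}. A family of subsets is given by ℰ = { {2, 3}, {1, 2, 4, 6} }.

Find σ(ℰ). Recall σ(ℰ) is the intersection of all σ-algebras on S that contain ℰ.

σ(ℰ) (16 sets): { {}, {2}, {3}, {5}, {2, 3}, {2, 5}, {3, 5}, {1, 4, 6}, {2, 3, 5}, {1, 2, 4, 6}, {1, 3, 4, 6}, {1, 4, 5, 6}, {1, 2, 3, 4, 6}, {1, 2, 4, 5, 6}, {1, 3, 4, 5, 6}, S }

Check:
Begin from { {}, {2, 3}, {1, 2, 4, 6}, S } (that is, ℰ plus ∅ and S).
Round 1: 3 new —
  {3, 5}  = S∖{1, 2, 4, 6}
  {1, 4, 5, 6}  = S∖{2, 3}
  {1, 2, 3, 4, 6}  = {1, 2, 4, 6} ∪ {2, 3}
  |family| = 7
Round 2 adds 4:
  {5}  = S∖{1, 2, 3, 4, 6}
  {2, 3, 5}  = {2, 3} ∪ {3, 5}
  {1, 2, 4, 5, 6}  = {1, 2, 4, 6} ∪ {1, 4, 5, 6}
  {1, 3, 4, 5, 6}  = {3, 5} ∪ {1, 4, 5, 6}
  |family| = 11
Round 3 adds 3:
  {2}  = S∖{1, 3, 4, 5, 6}
  {3}  = S∖{1, 2, 4, 5, 6}
  {1, 4, 6}  = S∖{2, 3, 5}
  |family| = 14
Round 4 adds 2:
  {2, 5}  = {2} ∪ {5}
  {1, 3, 4, 6}  = {3} ∪ {1, 4, 6}
  |family| = 16
Round 5: no new sets; the family is a σ-algebra.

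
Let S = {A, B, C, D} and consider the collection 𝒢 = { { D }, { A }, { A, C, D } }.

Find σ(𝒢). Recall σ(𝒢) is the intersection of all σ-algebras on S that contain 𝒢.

Initial family (5 sets): { {}, { A }, { D }, { A, C, D }, S }.
Step 1 (4 new):
  { B }  = { A, C, D }ᶜ
  { A, D }  = { D } ∪ { A }
  { A, B, C }  = { D }ᶜ
  { B, C, D }  = { A }ᶜ
Step 2 adds 4:
  { A, B }  = { B } ∪ { A }
  { B, C }  = { A, D }ᶜ
  { B, D }  = { B } ∪ { D }
  { A, B, D }  = { B } ∪ { A, D }
Step 3 adds 3:
  { C }  = { A, B, D }ᶜ
  { A, C }  = { B, D }ᶜ
  { C, D }  = { A, B }ᶜ
Step 4: no new sets; the family is a σ-algebra.

Hence σ(𝒢) has 16 members: { {}, { A }, { B }, { C }, { D }, { A, B }, { A, C }, { A, D }, { B, C }, { B, D }, { C, D }, { A, B, C }, { A, B, D }, { A, C, D }, { B, C, D }, S }.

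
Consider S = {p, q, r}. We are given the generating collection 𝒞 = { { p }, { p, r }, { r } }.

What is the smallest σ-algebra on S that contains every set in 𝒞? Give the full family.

Seed the family with 𝒞 together with ∅ and S: { ∅, { p }, { r }, { p, r }, S }.
Pass 1 (3 new):
  { q }  = { p, r }ᶜ
  { p, q }  = { r }ᶜ
  { q, r }  = { p }ᶜ
  (now 8)
Pass 2: already closed under ᶜ and ∪.

Hence σ(𝒞) has 8 members: { ∅, { p }, { q }, { r }, { p, q }, { p, r }, { q, r }, S }.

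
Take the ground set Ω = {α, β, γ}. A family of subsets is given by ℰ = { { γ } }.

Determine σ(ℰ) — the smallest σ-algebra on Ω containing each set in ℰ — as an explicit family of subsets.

|σ(ℰ)| = 4.  σ(ℰ) = { {  }, { γ }, { α, β }, Ω }

Derivation:
Seed the family with ℰ together with ∅ and Ω: { {  }, { γ }, Ω }.
Pass 1 adds 1:
  { α, β }  = complement { γ }
  |family| = 4
Pass 2: closed — nothing new.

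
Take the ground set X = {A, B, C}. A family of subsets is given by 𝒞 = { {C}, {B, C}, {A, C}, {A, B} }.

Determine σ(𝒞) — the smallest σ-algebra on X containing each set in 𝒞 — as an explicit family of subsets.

σ(𝒞) (8 sets): { {}, {A}, {B}, {C}, {A, B}, {A, C}, {B, C}, X }

Working:
Seed the family with 𝒞 together with ∅ and X: { {}, {C}, {A, B}, {A, C}, {B, C}, X }.
Round 1: 2 new —
  {A}  = complement {B, C}
  {B}  = complement {A, C}
After Round 2 the family is unchanged; done.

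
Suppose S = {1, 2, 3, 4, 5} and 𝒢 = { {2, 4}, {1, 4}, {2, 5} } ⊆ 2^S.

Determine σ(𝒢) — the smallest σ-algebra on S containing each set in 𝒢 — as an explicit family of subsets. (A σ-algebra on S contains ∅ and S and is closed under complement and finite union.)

|σ(𝒢)| = 32.  σ(𝒢) = { {}, {1}, {2}, {3}, {4}, {5}, {1, 2}, {1, 3}, {1, 4}, {1, 5}, {2, 3}, {2, 4}, {2, 5}, {3, 4}, {3, 5}, {4, 5}, {1, 2, 3}, {1, 2, 4}, {1, 2, 5}, {1, 3, 4}, {1, 3, 5}, {1, 4, 5}, {2, 3, 4}, {2, 3, 5}, {2, 4, 5}, {3, 4, 5}, {1, 2, 3, 4}, {1, 2, 3, 5}, {1, 2, 4, 5}, {1, 3, 4, 5}, {2, 3, 4, 5}, S }

Working:
Initial family (5 sets): { {}, {1, 4}, {2, 4}, {2, 5}, S }.
Step 1. New:
  {1, 2, 4}  = {1, 4} ∪ {2, 4}
  {1, 3, 4}  = ᶜ of {2, 5}
  {1, 3, 5}  = ᶜ of {2, 4}
  {2, 3, 5}  = ᶜ of {1, 4}
  {2, 4, 5}  = {2, 5} ∪ {2, 4}
  {1, 2, 4, 5}  = {2, 5} ∪ {1, 4}
Step 2: +7 →
  {3}  = ᶜ of {1, 2, 4, 5}
  {1, 3}  = ᶜ of {2, 4, 5}
  {3, 5}  = ᶜ of {1, 2, 4}
  {1, 2, 3, 4}  = {1, 2, 4} ∪ {1, 3, 4}
  {1, 2, 3, 5}  = {2, 5} ∪ {1, 3, 5}
  {1, 3, 4, 5}  = {1, 3, 5} ∪ {1, 3, 4}
  {2, 3, 4, 5}  = {2, 3, 5} ∪ {2, 4}
Step 3 adds 5:
  {1}  = ᶜ of {2, 3, 4, 5}
  {2}  = ᶜ of {1, 3, 4, 5}
  {4}  = ᶜ of {1, 2, 3, 5}
  {5}  = ᶜ of {1, 2, 3, 4}
  {2, 3, 4}  = {3} ∪ {2, 4}
Step 4 (9 new):
  {1, 2}  = {2} ∪ {1}
  {1, 5}  = ᶜ of {2, 3, 4}
  {2, 3}  = {2} ∪ {3}
  {3, 4}  = {3} ∪ {4}
  {4, 5}  = {5} ∪ {4}
  {1, 2, 3}  = {2} ∪ {1, 3}
  {1, 2, 5}  = {2, 5} ∪ {1}
  {1, 4, 5}  = {5} ∪ {1, 4}
  {3, 4, 5}  = {4} ∪ {3, 5}
Step 5: no new sets; the family is a σ-algebra.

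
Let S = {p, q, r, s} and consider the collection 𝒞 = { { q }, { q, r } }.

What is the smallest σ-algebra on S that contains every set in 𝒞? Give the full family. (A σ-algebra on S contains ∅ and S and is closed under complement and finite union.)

Begin from { ∅, { q }, { q, r }, S } (that is, 𝒞 plus ∅ and S).
Round 1: 2 new —
  { p, s }  = complement { q, r }
  { p, r, s }  = complement { q }
Round 2: 1 new —
  { p, q, s }  = { p, s } ∪ { q }
Round 3 adds 1:
  { r }  = complement { p, q, s }
Round 4: closed — nothing new.

Hence σ(𝒞) has 8 members: { ∅, { q }, { r }, { p, s }, { q, r }, { p, q, s }, { p, r, s }, S }.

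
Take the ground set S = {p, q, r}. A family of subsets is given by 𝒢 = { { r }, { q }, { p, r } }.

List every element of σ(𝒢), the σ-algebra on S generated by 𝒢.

Start: 𝒢 ∪ {∅, S} = { {}, { q }, { r }, { p, r }, S }.
Step 1 adds 2:
  { p, q }  = { r }ᶜ
  { q, r }  = { r } ∪ { q }
  — 7 sets.
Step 2 (1 new):
  { p }  = { q, r }ᶜ
  — 8 sets.
Step 3: no new sets; the family is a σ-algebra.

σ(𝒢) = { {}, { p }, { q }, { r }, { p, q }, { p, r }, { q, r }, S }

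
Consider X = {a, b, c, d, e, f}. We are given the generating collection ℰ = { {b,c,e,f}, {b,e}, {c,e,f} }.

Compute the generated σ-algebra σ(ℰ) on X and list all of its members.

Answer: σ(ℰ) = { {}, {b}, {e}, {a,d}, {b,e}, {c,f}, {a,b,d}, {a,d,e}, {b,c,f}, {c,e,f}, {a,b,d,e}, {a,c,d,f}, {b,c,e,f}, {a,b,c,d,f}, {a,c,d,e,f}, X }

Derivation:
Initial family (5 sets): { {}, {b,e}, {c,e,f}, {b,c,e,f}, X }.
Step 1 (3 new):
  {a,d}  = X∖{b,c,e,f}
  {a,b,d}  = X∖{c,e,f}
  {a,c,d,f}  = X∖{b,e}
  — 8 sets.
Step 2 (3 new):
  {a,b,d,e}  = {b,e} ∪ {a,d}
  {a,b,c,d,f}  = {a,b,d} ∪ {a,c,d,f}
  {a,c,d,e,f}  = {a,d} ∪ {c,e,f}
  — 11 sets.
Step 3: +3 →
  {b}  = X∖{a,c,d,e,f}
  {e}  = X∖{a,b,c,d,f}
  {c,f}  = X∖{a,b,d,e}
  — 14 sets.
Step 4 adds 2:
  {a,d,e}  = {a,d} ∪ {e}
  {b,c,f}  = {c,f} ∪ {b}
  — 16 sets.
Step 5: stable.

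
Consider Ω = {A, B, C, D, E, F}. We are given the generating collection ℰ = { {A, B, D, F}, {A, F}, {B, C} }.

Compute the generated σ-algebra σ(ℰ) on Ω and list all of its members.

Take S₀ = ℰ ∪ {∅, Ω} = { {}, {A, F}, {B, C}, {A, B, D, F}, Ω }.
Pass 1 adds 5:
  {C, E}  = ᶜ of {A, B, D, F}
  {A, B, C, F}  = {B, C} ∪ {A, F}
  {A, D, E, F}  = ᶜ of {B, C}
  {B, C, D, E}  = ᶜ of {A, F}
  {A, B, C, D, F}  = {B, C} ∪ {A, B, D, F}
  (now 10)
Pass 2 (7 new):
  {E}  = ᶜ of {A, B, C, D, F}
  {D, E}  = ᶜ of {A, B, C, F}
  {B, C, E}  = {B, C} ∪ {C, E}
  {A, C, E, F}  = {A, F} ∪ {C, E}
  {A, B, C, E, F}  = {A, B, C, F} ∪ {C, E}
  {A, B, D, E, F}  = {A, B, D, F} ∪ {A, D, E, F}
  {A, C, D, E, F}  = {A, D, E, F} ∪ {C, E}
  (now 17)
Pass 3: 7 new —
  {B}  = ᶜ of {A, C, D, E, F}
  {C}  = ᶜ of {A, B, D, E, F}
  {D}  = ᶜ of {A, B, C, E, F}
  {B, D}  = ᶜ of {A, C, E, F}
  {A, D, F}  = ᶜ of {B, C, E}
  {A, E, F}  = {A, F} ∪ {E}
  {C, D, E}  = {D, E} ∪ {C, E}
  (now 24)
Pass 4: +8 →
  {B, E}  = {B} ∪ {E}
  {C, D}  = {C} ∪ {D}
  {A, B, F}  = ᶜ of {C, D, E}
  {A, C, F}  = {A, F} ∪ {C}
  {B, C, D}  = ᶜ of {A, E, F}
  {B, D, E}  = {B} ∪ {D, E}
  {A, B, E, F}  = {B} ∪ {A, E, F}
  {A, C, D, F}  = {A, D, F} ∪ {C}
  (now 32)
Pass 5: no new sets; the family is a σ-algebra.

Therefore σ(ℰ) = { {}, {B}, {C}, {D}, {E}, {A, F}, {B, C}, {B, D}, {B, E}, {C, D}, {C, E}, {D, E}, {A, B, F}, {A, C, F}, {A, D, F}, {A, E, F}, {B, C, D}, {B, C, E}, {B, D, E}, {C, D, E}, {A, B, C, F}, {A, B, D, F}, {A, B, E, F}, {A, C, D, F}, {A, C, E, F}, {A, D, E, F}, {B, C, D, E}, {A, B, C, D, F}, {A, B, C, E, F}, {A, B, D, E, F}, {A, C, D, E, F}, Ω } (|σ(ℰ)| = 32).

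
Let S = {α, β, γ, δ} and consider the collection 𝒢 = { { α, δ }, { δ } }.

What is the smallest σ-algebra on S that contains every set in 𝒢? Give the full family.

|σ(𝒢)| = 8.  σ(𝒢) = { {}, { α }, { δ }, { α, δ }, { β, γ }, { α, β, γ }, { β, γ, δ }, S }

Trace:
Start: 𝒢 ∪ {∅, S} = { {}, { δ }, { α, δ }, S }.
Iteration 1: 2 new —
  { β, γ }  = complement { α, δ }
  { α, β, γ }  = complement { δ }
Iteration 2 (1 new):
  { β, γ, δ }  = { β, γ } ∪ { δ }
Iteration 3 adds 1:
  { α }  = complement { β, γ, δ }
Iteration 4 adds nothing — fixpoint reached.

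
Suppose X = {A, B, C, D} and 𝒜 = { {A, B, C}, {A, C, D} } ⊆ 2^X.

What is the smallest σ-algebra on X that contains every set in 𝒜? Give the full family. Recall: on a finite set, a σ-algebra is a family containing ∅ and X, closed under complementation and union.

σ(𝒜) = { {}, {B}, {D}, {A, C}, {B, D}, {A, B, C}, {A, C, D}, X }

Working:
Initial family (4 sets): { {}, {A, B, C}, {A, C, D}, X }.
Iteration 1: +2 →
  {B}  = X∖{A, C, D}
  {D}  = X∖{A, B, C}
  [6 total]
Iteration 2 (1 new):
  {B, D}  = {D} ∪ {B}
  [7 total]
Iteration 3. New:
  {A, C}  = X∖{B, D}
  [8 total]
Iteration 4: no new sets; the family is a σ-algebra.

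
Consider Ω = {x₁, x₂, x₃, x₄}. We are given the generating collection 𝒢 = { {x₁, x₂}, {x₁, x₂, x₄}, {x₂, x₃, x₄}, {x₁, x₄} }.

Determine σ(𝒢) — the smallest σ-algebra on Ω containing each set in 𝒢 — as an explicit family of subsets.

Initial family (6 sets): { {}, {x₁, x₂}, {x₁, x₄}, {x₁, x₂, x₄}, {x₂, x₃, x₄}, Ω }.
Pass 1: +4 →
  {x₁}  = complement {x₂, x₃, x₄}
  {x₃}  = complement {x₁, x₂, x₄}
  {x₂, x₃}  = complement {x₁, x₄}
  {x₃, x₄}  = complement {x₁, x₂}
  |family| = 10
Pass 2: 3 new —
  {x₁, x₃}  = {x₃} ∪ {x₁}
  {x₁, x₂, x₃}  = {x₁, x₂} ∪ {x₃}
  {x₁, x₃, x₄}  = {x₃, x₄} ∪ {x₁, x₄}
  |family| = 13
Pass 3 adds 3:
  {x₂}  = complement {x₁, x₃, x₄}
  {x₄}  = complement {x₁, x₂, x₃}
  {x₂, x₄}  = complement {x₁, x₃}
  |family| = 16
Pass 4: no new sets; the family is a σ-algebra.

σ(𝒢) = { {}, {x₁}, {x₂}, {x₃}, {x₄}, {x₁, x₂}, {x₁, x₃}, {x₁, x₄}, {x₂, x₃}, {x₂, x₄}, {x₃, x₄}, {x₁, x₂, x₃}, {x₁, x₂, x₄}, {x₁, x₃, x₄}, {x₂, x₃, x₄}, Ω }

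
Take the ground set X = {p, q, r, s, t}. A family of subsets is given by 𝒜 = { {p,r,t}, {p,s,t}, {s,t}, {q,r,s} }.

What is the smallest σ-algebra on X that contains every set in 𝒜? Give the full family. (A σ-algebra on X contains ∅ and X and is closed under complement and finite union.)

Answer: σ(𝒜) = { ∅, {p}, {q}, {r}, {s}, {t}, {p,q}, {p,r}, {p,s}, {p,t}, {q,r}, {q,s}, {q,t}, {r,s}, {r,t}, {s,t}, {p,q,r}, {p,q,s}, {p,q,t}, {p,r,s}, {p,r,t}, {p,s,t}, {q,r,s}, {q,r,t}, {q,s,t}, {r,s,t}, {p,q,r,s}, {p,q,r,t}, {p,q,s,t}, {p,r,s,t}, {q,r,s,t}, X }

Working:
Seed the family with 𝒜 together with ∅ and X: { ∅, {s,t}, {p,r,t}, {p,s,t}, {q,r,s}, X }.
Iteration 1. New:
  {p,t}  = {q,r,s}ᶜ
  {q,r}  = {p,s,t}ᶜ
  {q,s}  = {p,r,t}ᶜ
  {p,q,r}  = {s,t}ᶜ
  {p,r,s,t}  = {s,t} ∪ {p,r,t}
  {q,r,s,t}  = {s,t} ∪ {q,r,s}
Iteration 2: +6 →
  {p}  = {q,r,s,t}ᶜ
  {q}  = {p,r,s,t}ᶜ
  {q,s,t}  = {s,t} ∪ {q,s}
  {p,q,r,s}  = {p,q,r} ∪ {q,r,s}
  {p,q,r,t}  = {p,q,r} ∪ {p,r,t}
  {p,q,s,t}  = {p,s,t} ∪ {q,s}
Iteration 3: 7 new —
  {r}  = {p,q,s,t}ᶜ
  {s}  = {p,q,r,t}ᶜ
  {t}  = {p,q,r,s}ᶜ
  {p,q}  = {q} ∪ {p}
  {p,r}  = {q,s,t}ᶜ
  {p,q,s}  = {q,s} ∪ {p}
  {p,q,t}  = {p,t} ∪ {q}
Iteration 4 (7 new):
  {p,s}  = {s} ∪ {p}
  {q,t}  = {q} ∪ {t}
  {r,s}  = {p,q,t}ᶜ
  {r,t}  = {p,q,s}ᶜ
  {p,r,s}  = {p,r} ∪ {s}
  {q,r,t}  = {t} ∪ {q,r}
  {r,s,t}  = {p,q}ᶜ
Iteration 5 adds nothing — fixpoint reached.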